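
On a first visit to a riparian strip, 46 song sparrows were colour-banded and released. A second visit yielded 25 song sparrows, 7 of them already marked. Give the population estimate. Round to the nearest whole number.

N ≈ 164

The marked fraction in the recapture sample should equal the marked fraction in the population: 7/25 = 46/N.
N = (46 × 25) / 7 = 1150 / 7 ≈ 164.3 → 164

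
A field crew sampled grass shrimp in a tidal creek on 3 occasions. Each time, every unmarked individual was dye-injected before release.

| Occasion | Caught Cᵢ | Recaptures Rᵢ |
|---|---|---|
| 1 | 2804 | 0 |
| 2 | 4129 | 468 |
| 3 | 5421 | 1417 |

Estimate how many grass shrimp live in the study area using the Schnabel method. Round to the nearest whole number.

N ≈ 24,734

Marked at large before each occasion: Mᵢ = Σⱼ<ᵢ (Cⱼ − Rⱼ) → M1=0, M2=2804, M3=6465
Σ MᵢCᵢ = 0·2804 + 2804·4129 + 6465·5421 = 0 + 11577716 + 35046765 = 46624481
Σ Rᵢ = 0 + 468 + 1417 = 1885
N̂ = 46624481 / 1885 ≈ 24734.47 → 24734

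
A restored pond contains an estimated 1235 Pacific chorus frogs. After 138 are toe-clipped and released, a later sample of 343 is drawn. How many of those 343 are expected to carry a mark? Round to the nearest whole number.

expected recaptures ≈ 38

The marked fraction of the population is 138/1235, so in a sample of 343 expect C·(M/N) marked.
E[R] = 138 × 343 / 1235 = 47334 / 1235 ≈ 38.3 → 38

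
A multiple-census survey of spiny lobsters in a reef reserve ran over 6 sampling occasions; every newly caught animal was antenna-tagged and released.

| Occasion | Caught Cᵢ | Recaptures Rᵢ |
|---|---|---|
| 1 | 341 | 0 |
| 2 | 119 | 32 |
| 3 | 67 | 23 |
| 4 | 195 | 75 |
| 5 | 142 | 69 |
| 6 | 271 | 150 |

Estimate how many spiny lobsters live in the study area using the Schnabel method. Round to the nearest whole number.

N ≈ 1219

Marked at large before each occasion: Mᵢ = Σⱼ<ᵢ (Cⱼ − Rⱼ) → M1=0, M2=341, M3=428, M4=472, M5=592, M6=665
Σ MᵢCᵢ = 0·341 + 341·119 + 428·67 + 472·195 + 592·142 + 665·271 = 0 + 40579 + 28676 + 92040 + 84064 + 180215 = 425574
Σ Rᵢ = 0 + 32 + 23 + 75 + 69 + 150 = 349
N̂ = 425574 / 349 ≈ 1219.4 → 1219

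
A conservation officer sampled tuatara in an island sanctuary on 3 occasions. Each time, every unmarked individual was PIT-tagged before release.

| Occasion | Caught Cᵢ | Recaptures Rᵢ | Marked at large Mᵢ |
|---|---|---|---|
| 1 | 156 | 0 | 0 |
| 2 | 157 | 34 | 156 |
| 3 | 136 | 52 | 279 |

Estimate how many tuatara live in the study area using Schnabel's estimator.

N = 726

Σ MᵢCᵢ = 0·156 + 156·157 + 279·136 = 0 + 24492 + 37944 = 62436
Σ Rᵢ = 0 + 34 + 52 = 86
N̂ = 62436 / 86 = 726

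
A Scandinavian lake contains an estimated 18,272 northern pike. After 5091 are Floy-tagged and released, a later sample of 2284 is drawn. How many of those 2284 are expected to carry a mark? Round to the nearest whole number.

Expected recaptures E[R] = M·C / N.
E[R] = 5091 × 2284 / 18272 = 11627844 / 18272 ≈ 636.4 → 636

expected recaptures ≈ 636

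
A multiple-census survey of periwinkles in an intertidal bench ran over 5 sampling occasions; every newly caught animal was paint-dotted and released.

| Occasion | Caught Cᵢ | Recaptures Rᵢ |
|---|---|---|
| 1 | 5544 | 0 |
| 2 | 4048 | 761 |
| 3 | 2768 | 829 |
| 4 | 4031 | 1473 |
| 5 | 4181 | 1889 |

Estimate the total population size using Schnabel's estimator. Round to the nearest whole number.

Marked at large before each occasion: Mᵢ = Σⱼ<ᵢ (Cⱼ − Rⱼ) → M1=0, M2=5544, M3=8831, M4=10770, M5=13328
Σ MᵢCᵢ = 0·5544 + 5544·4048 + 8831·2768 + 10770·4031 + 13328·4181 = 0 + 22442112 + 24444208 + 43413870 + 55724368 = 146024558
Σ Rᵢ = 0 + 761 + 829 + 1473 + 1889 = 4952
N̂ = 146024558 / 4952 ≈ 29488.0 → 29488

N ≈ 29,488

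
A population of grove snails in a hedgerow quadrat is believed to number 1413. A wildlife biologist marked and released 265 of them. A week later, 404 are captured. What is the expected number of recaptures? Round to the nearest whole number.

expected recaptures ≈ 76

Expected recaptures E[R] = M·C / N.
E[R] = 265 × 404 / 1413 = 107060 / 1413 ≈ 75.8 → 76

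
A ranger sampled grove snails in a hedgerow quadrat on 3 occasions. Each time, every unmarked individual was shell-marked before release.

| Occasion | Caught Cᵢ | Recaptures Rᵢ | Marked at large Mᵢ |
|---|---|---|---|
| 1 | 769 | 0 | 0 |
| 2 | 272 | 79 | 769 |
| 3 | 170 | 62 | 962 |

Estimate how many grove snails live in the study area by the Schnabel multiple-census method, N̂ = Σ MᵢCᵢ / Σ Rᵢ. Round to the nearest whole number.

Σ MᵢCᵢ = 0·769 + 769·272 + 962·170 = 0 + 209168 + 163540 = 372708
Σ Rᵢ = 0 + 79 + 62 = 141
N̂ = 372708 / 141 ≈ 2643.3 → 2643

N ≈ 2643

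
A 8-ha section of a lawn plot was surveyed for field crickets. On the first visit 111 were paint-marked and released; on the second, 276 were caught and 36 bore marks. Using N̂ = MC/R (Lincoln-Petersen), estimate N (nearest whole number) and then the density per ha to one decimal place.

density ≈ 106.4 field crickets per ha

N̂ = 111·276/36 = 30636/36 = 851
Density = N̂ / area = 851 / 8 ≈ 106.38 → 106.4 per ha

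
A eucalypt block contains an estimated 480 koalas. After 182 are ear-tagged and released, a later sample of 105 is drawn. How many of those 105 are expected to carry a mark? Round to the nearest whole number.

The marked fraction of the population is 182/480, so in a sample of 105 expect C·(M/N) marked.
E[R] = 182 × 105 / 480 = 19110 / 480 ≈ 39.8 → 40

expected recaptures ≈ 40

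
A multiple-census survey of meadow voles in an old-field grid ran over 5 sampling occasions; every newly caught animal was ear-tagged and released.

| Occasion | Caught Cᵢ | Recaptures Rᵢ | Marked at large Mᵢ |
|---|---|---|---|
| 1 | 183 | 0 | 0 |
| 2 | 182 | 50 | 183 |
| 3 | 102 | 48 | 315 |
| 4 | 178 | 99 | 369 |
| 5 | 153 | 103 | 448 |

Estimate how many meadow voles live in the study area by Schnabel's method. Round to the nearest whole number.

Σ MᵢCᵢ = 0·183 + 183·182 + 315·102 + 369·178 + 448·153 = 0 + 33306 + 32130 + 65682 + 68544 = 199662
Σ Rᵢ = 0 + 50 + 48 + 99 + 103 = 300
N̂ = 199662 / 300 ≈ 665.5 → 666

N ≈ 666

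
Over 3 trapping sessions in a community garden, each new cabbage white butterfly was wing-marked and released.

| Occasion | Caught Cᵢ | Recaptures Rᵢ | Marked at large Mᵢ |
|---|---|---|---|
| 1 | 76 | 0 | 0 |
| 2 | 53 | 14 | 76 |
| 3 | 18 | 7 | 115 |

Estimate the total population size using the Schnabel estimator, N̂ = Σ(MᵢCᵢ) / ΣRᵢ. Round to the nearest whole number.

N ≈ 290

Σ MᵢCᵢ = 0·76 + 76·53 + 115·18 = 0 + 4028 + 2070 = 6098
Σ Rᵢ = 0 + 14 + 7 = 21
N̂ = 6098 / 21 ≈ 290.4 → 290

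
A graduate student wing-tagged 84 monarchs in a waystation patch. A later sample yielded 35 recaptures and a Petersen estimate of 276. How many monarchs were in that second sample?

From N = M·C/R: C = N·R / M = 276·35 / 84 = 9660 / 84 = 115.

C = 115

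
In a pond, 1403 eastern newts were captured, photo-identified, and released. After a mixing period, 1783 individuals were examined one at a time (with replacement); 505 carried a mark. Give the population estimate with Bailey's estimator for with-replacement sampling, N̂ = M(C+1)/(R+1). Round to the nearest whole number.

N̂ = 1403·(1783+1)/(505+1) = 1403·1784/506 = 2502952/506 ≈ 4946.5 → 4947

N ≈ 4947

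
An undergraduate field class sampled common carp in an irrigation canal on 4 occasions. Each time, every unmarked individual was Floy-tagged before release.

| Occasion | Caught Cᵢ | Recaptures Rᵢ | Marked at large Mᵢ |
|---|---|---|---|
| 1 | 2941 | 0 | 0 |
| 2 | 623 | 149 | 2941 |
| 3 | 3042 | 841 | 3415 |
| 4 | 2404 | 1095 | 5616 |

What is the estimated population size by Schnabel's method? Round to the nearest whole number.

Σ MᵢCᵢ = 0·2941 + 2941·623 + 3415·3042 + 5616·2404 = 0 + 1832243 + 10388430 + 13500864 = 25721537
Σ Rᵢ = 0 + 149 + 841 + 1095 = 2085
N̂ = 25721537 / 2085 ≈ 12336.47 → 12336

N ≈ 12,336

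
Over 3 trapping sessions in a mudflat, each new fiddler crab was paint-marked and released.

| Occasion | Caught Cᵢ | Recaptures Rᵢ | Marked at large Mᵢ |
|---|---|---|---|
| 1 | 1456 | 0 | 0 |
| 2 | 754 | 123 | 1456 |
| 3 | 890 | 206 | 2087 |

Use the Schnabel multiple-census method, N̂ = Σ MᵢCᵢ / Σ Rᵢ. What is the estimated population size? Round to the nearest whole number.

Σ MᵢCᵢ = 0·1456 + 1456·754 + 2087·890 = 0 + 1097824 + 1857430 = 2955254
Σ Rᵢ = 0 + 123 + 206 = 329
N̂ = 2955254 / 329 ≈ 8982.5 → 8983

N ≈ 8983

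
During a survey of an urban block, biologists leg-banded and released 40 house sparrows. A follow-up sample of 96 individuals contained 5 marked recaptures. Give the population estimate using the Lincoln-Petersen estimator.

N = (40 × 96) / 5 = 3840 / 5 = 768

N = 768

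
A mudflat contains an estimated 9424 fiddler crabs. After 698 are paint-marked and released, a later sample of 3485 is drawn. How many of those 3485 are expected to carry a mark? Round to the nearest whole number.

expected recaptures ≈ 258

The marked fraction of the population is 698/9424, so in a sample of 3485 expect C·(M/N) marked.
E[R] = 698 × 3485 / 9424 = 2432530 / 9424 ≈ 258.1 → 258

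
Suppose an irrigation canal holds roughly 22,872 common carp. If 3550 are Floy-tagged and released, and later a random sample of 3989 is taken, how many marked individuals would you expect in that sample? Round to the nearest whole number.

Expected recaptures E[R] = M·C / N.
E[R] = 3550 × 3989 / 22872 = 14160950 / 22872 ≈ 619.1 → 619

expected recaptures ≈ 619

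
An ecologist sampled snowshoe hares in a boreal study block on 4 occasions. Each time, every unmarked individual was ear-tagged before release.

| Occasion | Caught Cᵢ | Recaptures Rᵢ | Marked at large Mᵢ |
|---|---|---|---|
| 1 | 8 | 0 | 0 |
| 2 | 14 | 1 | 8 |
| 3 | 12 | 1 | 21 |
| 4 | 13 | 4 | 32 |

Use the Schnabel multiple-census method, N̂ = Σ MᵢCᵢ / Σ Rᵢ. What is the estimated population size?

Σ MᵢCᵢ = 0·8 + 8·14 + 21·12 + 32·13 = 0 + 112 + 252 + 416 = 780
Σ Rᵢ = 0 + 1 + 1 + 4 = 6
N̂ = 780 / 6 = 130

N = 130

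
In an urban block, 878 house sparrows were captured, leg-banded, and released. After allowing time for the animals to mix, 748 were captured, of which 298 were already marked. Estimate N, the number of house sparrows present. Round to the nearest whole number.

N ≈ 2204

Lincoln-Petersen assumes M/N = R/C, so N = M·C / R.
N = (878 × 748) / 298 = 656744 / 298 ≈ 2203.8 → 2204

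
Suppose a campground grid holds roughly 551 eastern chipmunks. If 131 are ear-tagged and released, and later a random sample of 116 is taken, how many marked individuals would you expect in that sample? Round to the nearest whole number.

expected recaptures ≈ 28

The marked fraction of the population is 131/551, so in a sample of 116 expect C·(M/N) marked.
E[R] = 131 × 116 / 551 = 15196 / 551 ≈ 27.6 → 28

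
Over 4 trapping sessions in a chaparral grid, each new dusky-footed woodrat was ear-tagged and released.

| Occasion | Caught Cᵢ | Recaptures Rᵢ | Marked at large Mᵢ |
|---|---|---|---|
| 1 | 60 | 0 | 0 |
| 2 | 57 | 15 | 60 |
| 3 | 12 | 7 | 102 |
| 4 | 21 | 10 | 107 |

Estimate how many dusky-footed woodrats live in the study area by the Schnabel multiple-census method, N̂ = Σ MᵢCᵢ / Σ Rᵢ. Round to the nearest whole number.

N ≈ 215

Σ MᵢCᵢ = 0·60 + 60·57 + 102·12 + 107·21 = 0 + 3420 + 1224 + 2247 = 6891
Σ Rᵢ = 0 + 15 + 7 + 10 = 32
N̂ = 6891 / 32 ≈ 215.3 → 215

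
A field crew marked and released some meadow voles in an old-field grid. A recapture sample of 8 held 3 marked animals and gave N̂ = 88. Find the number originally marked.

From N = M·C/R: M = N·R / C = 88·3 / 8 = 264 / 8 = 33.

M = 33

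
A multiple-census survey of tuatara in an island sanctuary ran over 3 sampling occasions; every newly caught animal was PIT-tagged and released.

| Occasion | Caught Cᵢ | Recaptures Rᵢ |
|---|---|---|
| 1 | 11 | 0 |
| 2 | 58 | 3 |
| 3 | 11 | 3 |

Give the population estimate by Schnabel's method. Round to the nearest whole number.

Marked at large before each occasion: Mᵢ = Σⱼ<ᵢ (Cⱼ − Rⱼ) → M1=0, M2=11, M3=66
Σ MᵢCᵢ = 0·11 + 11·58 + 66·11 = 0 + 638 + 726 = 1364
Σ Rᵢ = 0 + 3 + 3 = 6
N̂ = 1364 / 6 ≈ 227.3 → 227

N ≈ 227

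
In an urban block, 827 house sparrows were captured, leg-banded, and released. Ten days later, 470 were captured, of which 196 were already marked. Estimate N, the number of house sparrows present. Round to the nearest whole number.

N ≈ 1983

N = (827 × 470) / 196 = 388690 / 196 ≈ 1983.1 → 1983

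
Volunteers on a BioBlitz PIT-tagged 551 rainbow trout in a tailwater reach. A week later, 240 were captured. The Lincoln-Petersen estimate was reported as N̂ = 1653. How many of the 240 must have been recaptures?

R = 80

From N = M·C/R: R = M·C / N = 551·240 / 1653 = 132240 / 1653 = 80.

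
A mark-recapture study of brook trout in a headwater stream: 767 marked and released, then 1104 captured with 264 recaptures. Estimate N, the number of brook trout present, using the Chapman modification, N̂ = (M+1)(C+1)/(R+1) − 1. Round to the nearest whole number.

N ≈ 3201

N̂ = (767+1)(1104+1)/(264+1) − 1 = 768·1105/265 − 1
= 848640/265 − 1 ≈ 3202.4 − 1 ≈ 3201.4 → 3201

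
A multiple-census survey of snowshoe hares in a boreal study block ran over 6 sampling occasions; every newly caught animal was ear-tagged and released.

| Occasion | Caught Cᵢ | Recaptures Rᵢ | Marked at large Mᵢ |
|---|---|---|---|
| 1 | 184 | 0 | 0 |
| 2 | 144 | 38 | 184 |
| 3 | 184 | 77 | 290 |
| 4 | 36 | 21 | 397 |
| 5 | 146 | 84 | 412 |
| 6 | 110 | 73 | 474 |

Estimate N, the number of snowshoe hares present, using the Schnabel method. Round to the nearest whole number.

Σ MᵢCᵢ = 0·184 + 184·144 + 290·184 + 397·36 + 412·146 + 474·110 = 0 + 26496 + 53360 + 14292 + 60152 + 52140 = 206440
Σ Rᵢ = 0 + 38 + 77 + 21 + 84 + 73 = 293
N̂ = 206440 / 293 ≈ 704.6 → 705

N ≈ 705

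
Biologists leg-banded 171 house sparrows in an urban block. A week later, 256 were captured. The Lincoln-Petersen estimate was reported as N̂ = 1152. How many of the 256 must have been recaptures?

R = 38

From N = M·C/R: R = M·C / N = 171·256 / 1152 = 43776 / 1152 = 38.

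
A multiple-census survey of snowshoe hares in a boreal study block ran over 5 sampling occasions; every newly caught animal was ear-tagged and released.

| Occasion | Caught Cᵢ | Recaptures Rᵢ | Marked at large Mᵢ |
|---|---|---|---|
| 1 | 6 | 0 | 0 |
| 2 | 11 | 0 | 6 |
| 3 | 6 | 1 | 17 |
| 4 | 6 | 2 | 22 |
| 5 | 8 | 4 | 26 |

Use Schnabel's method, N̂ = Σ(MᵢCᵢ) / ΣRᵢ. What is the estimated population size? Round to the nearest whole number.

Σ MᵢCᵢ = 0·6 + 6·11 + 17·6 + 22·6 + 26·8 = 0 + 66 + 102 + 132 + 208 = 508
Σ Rᵢ = 0 + 0 + 1 + 2 + 4 = 7
N̂ = 508 / 7 ≈ 72.6 → 73

N ≈ 73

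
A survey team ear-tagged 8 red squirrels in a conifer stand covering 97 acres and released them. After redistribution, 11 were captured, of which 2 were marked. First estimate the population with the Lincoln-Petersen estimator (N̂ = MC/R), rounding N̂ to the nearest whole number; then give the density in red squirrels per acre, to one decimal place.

N̂ = 8·11/2 = 88/2 = 44
Density = N̂ / area = 44 / 97 ≈ 0.45 → 0.5 per acre

density ≈ 0.5 red squirrels per acre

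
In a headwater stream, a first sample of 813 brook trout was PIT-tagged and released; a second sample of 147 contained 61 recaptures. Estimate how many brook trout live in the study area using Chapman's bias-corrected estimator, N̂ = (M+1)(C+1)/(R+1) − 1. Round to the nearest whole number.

N̂ = (813+1)(147+1)/(61+1) − 1 = 814·148/62 − 1
= 120472/62 − 1 ≈ 1943.1 − 1 ≈ 1942.1 → 1942

N ≈ 1942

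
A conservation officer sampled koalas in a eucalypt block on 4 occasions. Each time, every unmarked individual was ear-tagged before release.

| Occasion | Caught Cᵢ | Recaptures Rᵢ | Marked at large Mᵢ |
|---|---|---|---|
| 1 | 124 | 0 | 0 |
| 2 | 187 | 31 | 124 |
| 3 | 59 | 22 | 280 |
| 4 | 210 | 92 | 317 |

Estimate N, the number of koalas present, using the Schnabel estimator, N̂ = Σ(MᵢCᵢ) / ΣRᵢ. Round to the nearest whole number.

N ≈ 733

Σ MᵢCᵢ = 0·124 + 124·187 + 280·59 + 317·210 = 0 + 23188 + 16520 + 66570 = 106278
Σ Rᵢ = 0 + 31 + 22 + 92 = 145
N̂ = 106278 / 145 ≈ 733.0 → 733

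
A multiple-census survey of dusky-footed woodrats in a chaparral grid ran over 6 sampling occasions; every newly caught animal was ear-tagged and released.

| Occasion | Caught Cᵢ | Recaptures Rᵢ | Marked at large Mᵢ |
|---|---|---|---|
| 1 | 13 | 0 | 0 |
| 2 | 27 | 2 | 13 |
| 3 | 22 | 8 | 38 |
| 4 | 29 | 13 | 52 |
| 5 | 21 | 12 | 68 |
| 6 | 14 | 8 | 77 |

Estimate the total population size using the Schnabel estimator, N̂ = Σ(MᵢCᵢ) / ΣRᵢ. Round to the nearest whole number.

N ≈ 121

Σ MᵢCᵢ = 0·13 + 13·27 + 38·22 + 52·29 + 68·21 + 77·14 = 0 + 351 + 836 + 1508 + 1428 + 1078 = 5201
Σ Rᵢ = 0 + 2 + 8 + 13 + 12 + 8 = 43
N̂ = 5201 / 43 ≈ 121.0 → 121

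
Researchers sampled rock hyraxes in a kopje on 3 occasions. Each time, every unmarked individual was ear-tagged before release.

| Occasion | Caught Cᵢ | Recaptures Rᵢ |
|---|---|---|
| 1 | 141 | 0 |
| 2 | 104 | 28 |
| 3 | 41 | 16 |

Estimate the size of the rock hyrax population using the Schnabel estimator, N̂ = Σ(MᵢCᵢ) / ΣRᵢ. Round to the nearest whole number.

Marked at large before each occasion: Mᵢ = Σⱼ<ᵢ (Cⱼ − Rⱼ) → M1=0, M2=141, M3=217
Σ MᵢCᵢ = 0·141 + 141·104 + 217·41 = 0 + 14664 + 8897 = 23561
Σ Rᵢ = 0 + 28 + 16 = 44
N̂ = 23561 / 44 ≈ 535.48 → 535

N ≈ 535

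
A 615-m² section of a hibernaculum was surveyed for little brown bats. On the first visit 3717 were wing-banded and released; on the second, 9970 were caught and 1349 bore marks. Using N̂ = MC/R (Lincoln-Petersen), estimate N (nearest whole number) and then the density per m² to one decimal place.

density ≈ 44.7 little brown bats per m²

N̂ = 3717·9970/1349 = 37058490/1349 ≈ 27471.1 → 27471
Density = N̂ / area = 27471 / 615 ≈ 44.67 → 44.7 per m²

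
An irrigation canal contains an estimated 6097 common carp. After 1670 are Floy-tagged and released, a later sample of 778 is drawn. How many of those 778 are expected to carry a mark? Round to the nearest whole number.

expected recaptures ≈ 213

The marked fraction of the population is 1670/6097, so in a sample of 778 expect C·(M/N) marked.
E[R] = 1670 × 778 / 6097 = 1299260 / 6097 ≈ 213.1 → 213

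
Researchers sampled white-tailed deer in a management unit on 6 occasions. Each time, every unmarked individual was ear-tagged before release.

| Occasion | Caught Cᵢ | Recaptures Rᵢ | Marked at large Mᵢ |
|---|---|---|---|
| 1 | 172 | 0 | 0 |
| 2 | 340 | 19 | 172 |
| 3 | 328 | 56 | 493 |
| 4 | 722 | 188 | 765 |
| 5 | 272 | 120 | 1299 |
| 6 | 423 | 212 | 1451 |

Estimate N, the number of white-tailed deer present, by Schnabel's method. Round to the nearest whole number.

N ≈ 2924

Σ MᵢCᵢ = 0·172 + 172·340 + 493·328 + 765·722 + 1299·272 + 1451·423 = 0 + 58480 + 161704 + 552330 + 353328 + 613773 = 1739615
Σ Rᵢ = 0 + 19 + 56 + 188 + 120 + 212 = 595
N̂ = 1739615 / 595 ≈ 2923.7 → 2924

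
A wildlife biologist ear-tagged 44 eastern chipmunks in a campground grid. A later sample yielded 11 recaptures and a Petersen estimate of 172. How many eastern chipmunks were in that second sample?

From N = M·C/R: C = N·R / M = 172·11 / 44 = 1892 / 44 = 43.

C = 43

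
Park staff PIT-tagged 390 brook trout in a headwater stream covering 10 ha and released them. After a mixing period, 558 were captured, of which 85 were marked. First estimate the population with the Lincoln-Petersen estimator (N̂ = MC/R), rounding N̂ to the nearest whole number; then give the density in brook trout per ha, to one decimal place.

density ≈ 256.0 brook trout per ha

N̂ = 390·558/85 = 217620/85 ≈ 2560.2 → 2560
Density = N̂ / area = 2560 / 10 = 256.0 per ha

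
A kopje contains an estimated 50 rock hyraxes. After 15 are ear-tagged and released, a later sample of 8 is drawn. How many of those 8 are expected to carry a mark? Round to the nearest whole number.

The marked fraction of the population is 15/50, so in a sample of 8 expect C·(M/N) marked.
E[R] = 15 × 8 / 50 = 120 / 50 ≈ 2.4 → 2

expected recaptures ≈ 2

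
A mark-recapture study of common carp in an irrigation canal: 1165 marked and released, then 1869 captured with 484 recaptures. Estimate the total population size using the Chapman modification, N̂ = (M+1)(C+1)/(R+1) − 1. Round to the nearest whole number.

N̂ = (1165+1)(1869+1)/(484+1) − 1 = 1166·1870/485 − 1
= 2180420/485 − 1 ≈ 4495.7 − 1 ≈ 4494.7 → 4495

N ≈ 4495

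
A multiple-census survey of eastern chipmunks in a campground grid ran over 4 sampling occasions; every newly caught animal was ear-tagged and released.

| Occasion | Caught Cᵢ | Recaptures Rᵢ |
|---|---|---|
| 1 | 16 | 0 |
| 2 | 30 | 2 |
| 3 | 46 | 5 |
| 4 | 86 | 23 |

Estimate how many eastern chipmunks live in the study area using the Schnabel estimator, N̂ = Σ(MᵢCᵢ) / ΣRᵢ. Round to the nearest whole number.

Marked at large before each occasion: Mᵢ = Σⱼ<ᵢ (Cⱼ − Rⱼ) → M1=0, M2=16, M3=44, M4=85
Σ MᵢCᵢ = 0·16 + 16·30 + 44·46 + 85·86 = 0 + 480 + 2024 + 7310 = 9814
Σ Rᵢ = 0 + 2 + 5 + 23 = 30
N̂ = 9814 / 30 ≈ 327.1 → 327

N ≈ 327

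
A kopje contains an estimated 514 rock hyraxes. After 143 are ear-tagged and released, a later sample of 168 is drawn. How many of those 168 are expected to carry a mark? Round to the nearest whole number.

expected recaptures ≈ 47

The marked fraction of the population is 143/514, so in a sample of 168 expect C·(M/N) marked.
E[R] = 143 × 168 / 514 = 24024 / 514 ≈ 46.7 → 47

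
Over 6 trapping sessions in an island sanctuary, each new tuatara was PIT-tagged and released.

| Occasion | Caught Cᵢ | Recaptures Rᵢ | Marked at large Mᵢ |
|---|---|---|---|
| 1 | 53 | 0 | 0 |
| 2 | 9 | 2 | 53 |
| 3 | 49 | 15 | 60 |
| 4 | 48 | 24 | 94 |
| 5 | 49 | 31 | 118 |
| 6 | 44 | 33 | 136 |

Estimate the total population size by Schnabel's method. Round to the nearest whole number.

N ≈ 188

Σ MᵢCᵢ = 0·53 + 53·9 + 60·49 + 94·48 + 118·49 + 136·44 = 0 + 477 + 2940 + 4512 + 5782 + 5984 = 19695
Σ Rᵢ = 0 + 2 + 15 + 24 + 31 + 33 = 105
N̂ = 19695 / 105 ≈ 187.6 → 188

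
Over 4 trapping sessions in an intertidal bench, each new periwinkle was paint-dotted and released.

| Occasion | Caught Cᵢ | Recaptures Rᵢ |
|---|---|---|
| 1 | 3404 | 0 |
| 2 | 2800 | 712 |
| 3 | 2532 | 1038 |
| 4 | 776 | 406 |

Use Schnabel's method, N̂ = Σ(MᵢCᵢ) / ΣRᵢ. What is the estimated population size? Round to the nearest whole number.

N ≈ 13,385

Marked at large before each occasion: Mᵢ = Σⱼ<ᵢ (Cⱼ − Rⱼ) → M1=0, M2=3404, M3=5492, M4=6986
Σ MᵢCᵢ = 0·3404 + 3404·2800 + 5492·2532 + 6986·776 = 0 + 9531200 + 13905744 + 5421136 = 28858080
Σ Rᵢ = 0 + 712 + 1038 + 406 = 2156
N̂ = 28858080 / 2156 ≈ 13385.0 → 13385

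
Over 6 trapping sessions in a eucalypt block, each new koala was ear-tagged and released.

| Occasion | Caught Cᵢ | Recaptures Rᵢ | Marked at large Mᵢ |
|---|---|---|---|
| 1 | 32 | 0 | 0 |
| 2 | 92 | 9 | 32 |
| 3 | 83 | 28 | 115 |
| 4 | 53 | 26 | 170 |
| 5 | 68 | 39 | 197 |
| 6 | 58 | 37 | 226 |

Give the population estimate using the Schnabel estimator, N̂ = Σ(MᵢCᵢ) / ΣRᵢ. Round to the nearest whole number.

N ≈ 345

Σ MᵢCᵢ = 0·32 + 32·92 + 115·83 + 170·53 + 197·68 + 226·58 = 0 + 2944 + 9545 + 9010 + 13396 + 13108 = 48003
Σ Rᵢ = 0 + 9 + 28 + 26 + 39 + 37 = 139
N̂ = 48003 / 139 ≈ 345.3 → 345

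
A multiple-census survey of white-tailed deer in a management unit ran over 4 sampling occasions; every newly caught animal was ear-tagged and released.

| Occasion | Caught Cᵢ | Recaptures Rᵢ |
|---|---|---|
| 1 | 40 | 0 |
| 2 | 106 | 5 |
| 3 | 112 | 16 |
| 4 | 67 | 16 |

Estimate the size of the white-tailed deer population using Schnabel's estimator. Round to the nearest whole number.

N ≈ 971

Marked at large before each occasion: Mᵢ = Σⱼ<ᵢ (Cⱼ − Rⱼ) → M1=0, M2=40, M3=141, M4=237
Σ MᵢCᵢ = 0·40 + 40·106 + 141·112 + 237·67 = 0 + 4240 + 15792 + 15879 = 35911
Σ Rᵢ = 0 + 5 + 16 + 16 = 37
N̂ = 35911 / 37 ≈ 970.6 → 971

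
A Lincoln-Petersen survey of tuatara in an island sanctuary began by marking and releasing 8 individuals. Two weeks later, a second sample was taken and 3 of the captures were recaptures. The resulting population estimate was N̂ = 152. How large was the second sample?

C = 57

From N = M·C/R: C = N·R / M = 152·3 / 8 = 456 / 8 = 57.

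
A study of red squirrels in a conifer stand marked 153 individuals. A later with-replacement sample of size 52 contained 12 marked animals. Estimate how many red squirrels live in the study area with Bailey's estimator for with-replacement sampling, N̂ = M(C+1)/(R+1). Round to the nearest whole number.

N̂ = 153·(52+1)/(12+1) = 153·53/13 = 8109/13 ≈ 623.8 → 624

N ≈ 624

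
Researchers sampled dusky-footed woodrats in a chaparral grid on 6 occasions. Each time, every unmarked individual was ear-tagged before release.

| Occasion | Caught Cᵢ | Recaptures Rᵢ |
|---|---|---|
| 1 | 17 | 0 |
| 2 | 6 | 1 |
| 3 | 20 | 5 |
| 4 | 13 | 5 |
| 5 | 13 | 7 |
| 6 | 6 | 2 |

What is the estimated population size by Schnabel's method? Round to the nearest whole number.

Marked at large before each occasion: Mᵢ = Σⱼ<ᵢ (Cⱼ − Rⱼ) → M1=0, M2=17, M3=22, M4=37, M5=45, M6=51
Σ MᵢCᵢ = 0·17 + 17·6 + 22·20 + 37·13 + 45·13 + 51·6 = 0 + 102 + 440 + 481 + 585 + 306 = 1914
Σ Rᵢ = 0 + 1 + 5 + 5 + 7 + 2 = 20
N̂ = 1914 / 20 ≈ 95.7 → 96

N ≈ 96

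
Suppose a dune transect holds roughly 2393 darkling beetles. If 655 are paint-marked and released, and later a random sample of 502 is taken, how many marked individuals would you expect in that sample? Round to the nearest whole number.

Expected recaptures E[R] = M·C / N.
E[R] = 655 × 502 / 2393 = 328810 / 2393 ≈ 137.4 → 137

expected recaptures ≈ 137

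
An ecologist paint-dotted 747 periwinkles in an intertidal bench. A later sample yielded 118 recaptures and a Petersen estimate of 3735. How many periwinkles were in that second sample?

From N = M·C/R: C = N·R / M = 3735·118 / 747 = 440730 / 747 = 590.

C = 590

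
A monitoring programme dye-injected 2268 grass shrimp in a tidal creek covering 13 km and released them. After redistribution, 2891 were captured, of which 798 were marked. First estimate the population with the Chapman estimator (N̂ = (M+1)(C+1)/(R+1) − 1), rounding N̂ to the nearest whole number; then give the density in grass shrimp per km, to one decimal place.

density ≈ 631.7 grass shrimp per km

N̂ = 2269·2892/799 − 1 = 6561948/799 − 1 ≈ 8211.7 → 8212
Density = N̂ / area = 8212 / 13 ≈ 631.69 → 631.7 per km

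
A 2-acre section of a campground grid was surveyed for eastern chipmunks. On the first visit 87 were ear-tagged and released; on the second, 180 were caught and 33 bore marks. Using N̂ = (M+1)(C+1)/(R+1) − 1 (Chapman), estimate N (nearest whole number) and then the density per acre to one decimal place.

N̂ = 88·181/34 − 1 = 15928/34 − 1 ≈ 467.47 → 467
Density = N̂ / area = 467 / 2 ≈ 233.50 → 233.5 per acre

density ≈ 233.5 eastern chipmunks per acre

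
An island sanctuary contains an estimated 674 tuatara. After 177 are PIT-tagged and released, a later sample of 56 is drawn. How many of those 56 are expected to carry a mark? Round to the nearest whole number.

The marked fraction of the population is 177/674, so in a sample of 56 expect C·(M/N) marked.
E[R] = 177 × 56 / 674 = 9912 / 674 ≈ 14.7 → 15

expected recaptures ≈ 15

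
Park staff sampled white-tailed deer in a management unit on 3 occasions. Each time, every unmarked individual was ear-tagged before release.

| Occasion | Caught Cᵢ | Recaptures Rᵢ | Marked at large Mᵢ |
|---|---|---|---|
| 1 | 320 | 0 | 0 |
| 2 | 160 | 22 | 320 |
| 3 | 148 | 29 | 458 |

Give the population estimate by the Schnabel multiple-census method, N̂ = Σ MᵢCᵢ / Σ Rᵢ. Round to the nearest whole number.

N ≈ 2333

Σ MᵢCᵢ = 0·320 + 320·160 + 458·148 = 0 + 51200 + 67784 = 118984
Σ Rᵢ = 0 + 22 + 29 = 51
N̂ = 118984 / 51 ≈ 2333.0 → 2333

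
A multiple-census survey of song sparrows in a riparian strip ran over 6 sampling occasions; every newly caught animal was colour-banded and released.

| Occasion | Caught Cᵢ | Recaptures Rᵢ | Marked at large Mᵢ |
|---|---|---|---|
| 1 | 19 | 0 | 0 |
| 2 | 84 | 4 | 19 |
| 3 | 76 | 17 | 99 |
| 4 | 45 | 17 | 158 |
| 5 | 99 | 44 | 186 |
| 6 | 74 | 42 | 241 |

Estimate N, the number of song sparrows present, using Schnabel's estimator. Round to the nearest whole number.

N ≈ 423

Σ MᵢCᵢ = 0·19 + 19·84 + 99·76 + 158·45 + 186·99 + 241·74 = 0 + 1596 + 7524 + 7110 + 18414 + 17834 = 52478
Σ Rᵢ = 0 + 4 + 17 + 17 + 44 + 42 = 124
N̂ = 52478 / 124 ≈ 423.2 → 423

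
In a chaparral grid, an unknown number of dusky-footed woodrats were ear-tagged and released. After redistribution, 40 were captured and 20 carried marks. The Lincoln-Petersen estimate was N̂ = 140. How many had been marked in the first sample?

M = 70

From N = M·C/R: M = N·R / C = 140·20 / 40 = 2800 / 40 = 70.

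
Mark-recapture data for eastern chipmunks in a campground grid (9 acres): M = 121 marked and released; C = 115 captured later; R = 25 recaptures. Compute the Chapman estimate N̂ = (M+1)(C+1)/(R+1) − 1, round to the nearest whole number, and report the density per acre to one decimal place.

density ≈ 60.3 eastern chipmunks per acre

N̂ = 122·116/26 − 1 = 14152/26 − 1 ≈ 543.3 → 543
Density = N̂ / area = 543 / 9 ≈ 60.33 → 60.3 per acre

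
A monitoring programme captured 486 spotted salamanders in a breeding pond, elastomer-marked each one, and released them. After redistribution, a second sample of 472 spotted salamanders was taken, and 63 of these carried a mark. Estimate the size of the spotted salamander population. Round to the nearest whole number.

If marked individuals mix randomly, R/C ≈ M/N, giving N ≈ M·C/R.
N = (486 × 472) / 63 = 229392 / 63 ≈ 3641.1 → 3641

N ≈ 3641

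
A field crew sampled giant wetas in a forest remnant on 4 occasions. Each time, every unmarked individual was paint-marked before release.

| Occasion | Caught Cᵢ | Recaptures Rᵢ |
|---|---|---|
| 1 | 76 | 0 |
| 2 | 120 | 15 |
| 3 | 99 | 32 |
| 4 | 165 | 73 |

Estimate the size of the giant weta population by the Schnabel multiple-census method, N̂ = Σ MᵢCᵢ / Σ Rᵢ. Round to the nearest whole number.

N ≈ 566

Marked at large before each occasion: Mᵢ = Σⱼ<ᵢ (Cⱼ − Rⱼ) → M1=0, M2=76, M3=181, M4=248
Σ MᵢCᵢ = 0·76 + 76·120 + 181·99 + 248·165 = 0 + 9120 + 17919 + 40920 = 67959
Σ Rᵢ = 0 + 15 + 32 + 73 = 120
N̂ = 67959 / 120 ≈ 566.3 → 566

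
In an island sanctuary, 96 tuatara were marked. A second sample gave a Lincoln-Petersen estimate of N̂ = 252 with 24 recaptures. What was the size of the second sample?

From N = M·C/R: C = N·R / M = 252·24 / 96 = 6048 / 96 = 63.

C = 63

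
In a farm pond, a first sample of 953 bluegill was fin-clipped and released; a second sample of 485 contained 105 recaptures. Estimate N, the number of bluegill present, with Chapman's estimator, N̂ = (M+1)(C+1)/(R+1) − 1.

N̂ = (953+1)(485+1)/(105+1) − 1 = 954·486/106 − 1
= 463644/106 − 1 = 4374 − 1 = 4373

N = 4373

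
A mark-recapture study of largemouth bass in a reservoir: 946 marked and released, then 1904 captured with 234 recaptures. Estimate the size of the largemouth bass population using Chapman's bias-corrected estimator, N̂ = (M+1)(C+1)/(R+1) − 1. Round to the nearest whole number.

N ≈ 7676

N̂ = (946+1)(1904+1)/(234+1) − 1 = 947·1905/235 − 1
= 1804035/235 − 1 ≈ 7676.7 − 1 ≈ 7675.7 → 7676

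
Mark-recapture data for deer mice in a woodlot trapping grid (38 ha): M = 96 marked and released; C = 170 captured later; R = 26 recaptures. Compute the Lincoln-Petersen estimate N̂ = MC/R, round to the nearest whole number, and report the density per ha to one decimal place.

N̂ = 96·170/26 = 16320/26 ≈ 627.7 → 628
Density = N̂ / area = 628 / 38 ≈ 16.53 → 16.5 per ha

density ≈ 16.5 deer mice per ha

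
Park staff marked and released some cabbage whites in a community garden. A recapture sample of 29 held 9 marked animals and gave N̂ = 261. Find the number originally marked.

M = 81

From N = M·C/R: M = N·R / C = 261·9 / 29 = 2349 / 29 = 81.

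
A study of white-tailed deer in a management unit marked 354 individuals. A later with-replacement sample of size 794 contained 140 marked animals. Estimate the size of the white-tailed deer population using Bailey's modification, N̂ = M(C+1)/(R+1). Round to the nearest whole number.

N̂ = 354·(794+1)/(140+1) = 354·795/141 = 281430/141 ≈ 1996.0 → 1996

N ≈ 1996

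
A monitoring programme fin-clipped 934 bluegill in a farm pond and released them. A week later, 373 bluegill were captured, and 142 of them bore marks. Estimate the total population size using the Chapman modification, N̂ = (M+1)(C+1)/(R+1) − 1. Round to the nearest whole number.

N̂ = (934+1)(373+1)/(142+1) − 1 = 935·374/143 − 1
= 349690/143 − 1 ≈ 2445.4 − 1 ≈ 2444.4 → 2444

N ≈ 2444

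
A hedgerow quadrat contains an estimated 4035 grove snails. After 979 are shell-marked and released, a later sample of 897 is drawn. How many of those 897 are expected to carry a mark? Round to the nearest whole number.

Expected recaptures E[R] = M·C / N.
E[R] = 979 × 897 / 4035 = 878163 / 4035 ≈ 217.6 → 218

expected recaptures ≈ 218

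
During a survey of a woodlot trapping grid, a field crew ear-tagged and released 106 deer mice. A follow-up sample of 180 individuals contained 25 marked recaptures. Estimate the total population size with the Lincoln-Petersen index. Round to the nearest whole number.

N ≈ 763

N = (106 × 180) / 25 = 19080 / 25 ≈ 763.2 → 763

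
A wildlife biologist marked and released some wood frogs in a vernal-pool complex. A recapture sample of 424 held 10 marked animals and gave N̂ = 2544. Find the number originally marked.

From N = M·C/R: M = N·R / C = 2544·10 / 424 = 25440 / 424 = 60.

M = 60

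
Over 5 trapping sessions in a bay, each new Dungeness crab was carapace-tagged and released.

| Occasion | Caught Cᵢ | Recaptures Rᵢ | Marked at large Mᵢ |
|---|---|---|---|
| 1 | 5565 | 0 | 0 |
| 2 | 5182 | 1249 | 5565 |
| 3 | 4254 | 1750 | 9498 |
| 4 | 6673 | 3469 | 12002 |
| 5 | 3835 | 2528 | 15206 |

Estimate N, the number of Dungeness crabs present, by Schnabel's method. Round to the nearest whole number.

N ≈ 23,082

Σ MᵢCᵢ = 0·5565 + 5565·5182 + 9498·4254 + 12002·6673 + 15206·3835 = 0 + 28837830 + 40404492 + 80089346 + 58315010 = 207646678
Σ Rᵢ = 0 + 1249 + 1750 + 3469 + 2528 = 8996
N̂ = 207646678 / 8996 ≈ 23082.1 → 23082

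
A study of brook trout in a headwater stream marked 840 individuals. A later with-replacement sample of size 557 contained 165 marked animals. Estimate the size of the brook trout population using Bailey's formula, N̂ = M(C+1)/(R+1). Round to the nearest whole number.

N ≈ 2824

N̂ = 840·(557+1)/(165+1) = 840·558/166 = 468720/166 ≈ 2823.6 → 2824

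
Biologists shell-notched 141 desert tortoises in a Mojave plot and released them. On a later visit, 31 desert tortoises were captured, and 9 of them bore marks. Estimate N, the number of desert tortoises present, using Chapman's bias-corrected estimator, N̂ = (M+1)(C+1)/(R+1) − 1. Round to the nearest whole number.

N ≈ 453

N̂ = (141+1)(31+1)/(9+1) − 1 = 142·32/10 − 1
= 4544/10 − 1 ≈ 454.4 − 1 ≈ 453.4 → 453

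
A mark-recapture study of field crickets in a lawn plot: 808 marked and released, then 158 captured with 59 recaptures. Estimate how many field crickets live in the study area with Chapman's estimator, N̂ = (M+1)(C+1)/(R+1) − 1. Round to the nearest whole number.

N ≈ 2143

N̂ = (808+1)(158+1)/(59+1) − 1 = 809·159/60 − 1
= 128631/60 − 1 ≈ 2143.8 − 1 ≈ 2142.8 → 2143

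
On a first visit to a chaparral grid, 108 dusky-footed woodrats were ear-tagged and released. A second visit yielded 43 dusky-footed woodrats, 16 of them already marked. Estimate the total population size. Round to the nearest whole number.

N ≈ 290

N = (108 × 43) / 16 = 4644 / 16 ≈ 290.2 → 290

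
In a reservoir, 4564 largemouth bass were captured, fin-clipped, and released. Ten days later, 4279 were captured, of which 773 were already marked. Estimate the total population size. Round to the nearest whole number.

Lincoln-Petersen assumes M/N = R/C, so N = M·C / R.
N = (4564 × 4279) / 773 = 19529356 / 773 ≈ 25264.4 → 25264

N ≈ 25,264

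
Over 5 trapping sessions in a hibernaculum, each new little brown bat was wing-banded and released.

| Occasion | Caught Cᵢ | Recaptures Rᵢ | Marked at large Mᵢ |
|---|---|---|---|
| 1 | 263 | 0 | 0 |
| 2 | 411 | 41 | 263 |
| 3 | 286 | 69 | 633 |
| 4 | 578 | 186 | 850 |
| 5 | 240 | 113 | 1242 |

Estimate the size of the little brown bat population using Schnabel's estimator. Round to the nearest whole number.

Σ MᵢCᵢ = 0·263 + 263·411 + 633·286 + 850·578 + 1242·240 = 0 + 108093 + 181038 + 491300 + 298080 = 1078511
Σ Rᵢ = 0 + 41 + 69 + 186 + 113 = 409
N̂ = 1078511 / 409 ≈ 2636.9 → 2637

N ≈ 2637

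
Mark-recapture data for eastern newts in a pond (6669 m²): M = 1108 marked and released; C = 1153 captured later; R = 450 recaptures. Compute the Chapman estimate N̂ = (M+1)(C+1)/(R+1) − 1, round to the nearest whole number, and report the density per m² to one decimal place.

N̂ = 1109·1154/451 − 1 = 1279786/451 − 1 ≈ 2836.7 → 2837
Density = N̂ / area = 2837 / 6669 ≈ 0.43 → 0.4 per m²

density ≈ 0.4 eastern newts per m²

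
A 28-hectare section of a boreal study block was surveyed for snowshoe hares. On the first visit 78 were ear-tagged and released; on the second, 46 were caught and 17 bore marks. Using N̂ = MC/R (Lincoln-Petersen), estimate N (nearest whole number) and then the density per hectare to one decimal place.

density ≈ 7.5 snowshoe hares per hectare

N̂ = 78·46/17 = 3588/17 ≈ 211.1 → 211
Density = N̂ / area = 211 / 28 ≈ 7.54 → 7.5 per hectare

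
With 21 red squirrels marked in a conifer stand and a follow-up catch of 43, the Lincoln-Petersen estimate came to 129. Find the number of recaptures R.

From N = M·C/R: R = M·C / N = 21·43 / 129 = 903 / 129 = 7.

R = 7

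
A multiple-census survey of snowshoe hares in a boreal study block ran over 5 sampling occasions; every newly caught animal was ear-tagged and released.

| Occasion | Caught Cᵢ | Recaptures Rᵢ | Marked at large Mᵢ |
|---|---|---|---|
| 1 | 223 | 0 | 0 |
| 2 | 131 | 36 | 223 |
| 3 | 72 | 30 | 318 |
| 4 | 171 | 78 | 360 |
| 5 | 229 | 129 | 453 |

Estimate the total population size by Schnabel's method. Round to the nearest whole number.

Σ MᵢCᵢ = 0·223 + 223·131 + 318·72 + 360·171 + 453·229 = 0 + 29213 + 22896 + 61560 + 103737 = 217406
Σ Rᵢ = 0 + 36 + 30 + 78 + 129 = 273
N̂ = 217406 / 273 ≈ 796.4 → 796

N ≈ 796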